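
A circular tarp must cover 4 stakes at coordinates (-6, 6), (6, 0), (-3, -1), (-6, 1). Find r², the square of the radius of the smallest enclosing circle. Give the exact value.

45

A smallest enclosing disk is always determined by at most three of the input points on its boundary.
The farthest pair is (-6, 6)–(6, 0) with squared distance 180. The circle on this segment as diameter has centre (0, 3) and r² = 180/4 = 45.
Check (-3, -1): distance² to centre = 25 ≤ 45, so it lies inside.
All remaining points lie in this disk, and no smaller disk contains both endpoints, so this is the minimum enclosing circle.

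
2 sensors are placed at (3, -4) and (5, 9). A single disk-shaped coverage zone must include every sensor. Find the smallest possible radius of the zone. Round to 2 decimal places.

The smallest circle enclosing two points has them as diameter endpoints.
Centre = midpoint = (4, 2.5); r² = |(3, -4)−(5, 9)|²/4 = 173/4 = 43.25.
r = √(43.25) ≈ 6.58.

6.58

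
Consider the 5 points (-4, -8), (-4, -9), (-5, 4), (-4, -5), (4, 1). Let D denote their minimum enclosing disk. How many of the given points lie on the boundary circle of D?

The minimum enclosing circle of a finite set is fixed by two of the points (as a diameter) or three (as a circumcircle).
The minimum enclosing circle is determined by three boundary points: (-4, -9), (-5, 4), (4, 1).
Their circumcentre is (-40/19, -44/19) with r² = 17425/361.
The farthest remaining point (-4, -8) is at distance² 12960/361 ≤ 17425/361.
The points at distance exactly r from the centre are (-4, -9), (-5, 4), (4, 1) — 3 points.

3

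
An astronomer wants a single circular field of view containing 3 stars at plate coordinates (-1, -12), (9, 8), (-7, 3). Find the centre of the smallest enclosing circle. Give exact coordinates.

Call the three points A, B, C in the order given.
Side lengths²: AB² = 500, AC² = 261, BC² = 281.
Since AB² = 500 < 281 + 261 = 542, the triangle is acute, so the smallest enclosing circle is the circumcircle.
Circumcentre = (29/9, -29/18), r² = 40745/324.
Centre = (29/9, -29/18).

(29/9, -29/18)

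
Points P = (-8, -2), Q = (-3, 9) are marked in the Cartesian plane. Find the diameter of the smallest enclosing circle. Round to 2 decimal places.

The smallest circle enclosing two points has them as diameter endpoints.
Centre = midpoint = (-5.5, 3.5); r² = |PQ|²/4 = 146/4 = 36.5.
Diameter = 2r = 2√(36.5) ≈ 12.08.

12.08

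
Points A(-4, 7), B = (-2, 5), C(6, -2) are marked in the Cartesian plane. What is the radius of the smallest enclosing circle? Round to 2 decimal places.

Side lengths²: AB² = 8, AC² = 181, BC² = 113.
Since AC² = 181 ≥ 113 + 8 = 121, the angle opposite AC is not acute, so the smallest enclosing circle has AC as diameter.
Centre = midpoint of AC = (1, 2.5), r² = 181/4 = 45.25.
r = √(45.25) ≈ 6.73.

6.73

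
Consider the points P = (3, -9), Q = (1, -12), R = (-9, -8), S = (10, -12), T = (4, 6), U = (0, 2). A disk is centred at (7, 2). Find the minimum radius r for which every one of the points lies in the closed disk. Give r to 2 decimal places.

18.87

The required radius is the distance from (7, 2) to the farthest point.
Squared distances: 137, 232, 356, 205, 25, 49.
Maximum is 356, attained at R.
r = √356 ≈ 18.87.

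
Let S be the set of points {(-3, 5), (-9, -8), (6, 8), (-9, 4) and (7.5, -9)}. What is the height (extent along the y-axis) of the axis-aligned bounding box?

max y = 8, min y = -9, so height = 17.

17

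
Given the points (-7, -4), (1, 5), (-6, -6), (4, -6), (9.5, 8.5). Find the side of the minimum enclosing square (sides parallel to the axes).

16.5

The bounding box has width 16.5 and height 14.5.
An axis-aligned square enclosing the set must have side ≥ max(width, height).
So the minimum side is max(16.5, 14.5) = 16.5.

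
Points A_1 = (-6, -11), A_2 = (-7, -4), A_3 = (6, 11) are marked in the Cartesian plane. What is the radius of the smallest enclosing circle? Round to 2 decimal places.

12.53

Side lengths²: A_1A_2² = 50, A_1A_3² = 628, A_2A_3² = 394.
Since A_1A_3² = 628 ≥ 394 + 50 = 444, the angle opposite A_1A_3 is not acute, so the smallest enclosing circle has A_1A_3 as diameter.
Centre = midpoint of A_1A_3 = (0, 0), r² = 628/4 = 157.
r = √157 ≈ 12.53.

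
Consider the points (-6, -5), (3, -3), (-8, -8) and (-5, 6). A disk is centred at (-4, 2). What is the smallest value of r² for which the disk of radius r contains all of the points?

116

The required radius is the distance from (-4, 2) to the farthest point.
Squared distances: 53, 74, 116, 17.
Maximum is 116, attained at (-8, -8).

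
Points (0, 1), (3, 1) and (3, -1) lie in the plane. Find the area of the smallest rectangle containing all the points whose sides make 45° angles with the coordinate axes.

7.5

In coordinates u = x + y, v = x − y the rectangle is axis-aligned; the map (x,y)→(u,v) scales areas by 2.
u-values: 1, 4, 2; range = 4 − 1 = 3.
v-values: -1, 2, 4; range = 4 − (-1) = 5.
Area = (3 × 5) / 2 = 7.5.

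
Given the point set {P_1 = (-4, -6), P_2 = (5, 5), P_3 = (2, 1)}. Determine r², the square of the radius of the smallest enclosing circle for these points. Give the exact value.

50.5

Side lengths²: P_1P_2² = 202, P_1P_3² = 85, P_2P_3² = 25.
Since P_1P_2² = 202 ≥ 85 + 25 = 110, the angle opposite P_1P_2 is not acute, so the smallest enclosing circle has P_1P_2 as diameter.
Centre = midpoint of P_1P_2 = (0.5, -0.5), r² = 202/4 = 50.5.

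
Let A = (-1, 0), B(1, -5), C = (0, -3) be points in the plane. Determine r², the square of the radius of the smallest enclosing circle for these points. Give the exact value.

Side lengths²: AB² = 29, AC² = 10, BC² = 5.
Since AB² = 29 ≥ 10 + 5 = 15, the angle opposite AB is not acute, so the smallest enclosing circle has AB as diameter.
Centre = midpoint of AB = (0, -2.5), r² = 29/4 = 7.25.

7.25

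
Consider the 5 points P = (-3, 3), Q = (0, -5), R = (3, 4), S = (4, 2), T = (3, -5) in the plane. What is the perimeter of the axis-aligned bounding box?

32

Width = max x − min x = 4 − (-3) = 7.
Height = max y − min y = 4 − (-5) = 9.
Perimeter = 2(7 + 9) = 32.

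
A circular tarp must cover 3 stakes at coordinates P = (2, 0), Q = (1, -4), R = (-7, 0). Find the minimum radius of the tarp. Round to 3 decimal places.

Side lengths²: PQ² = 17, PR² = 81, QR² = 80.
Since PR² = 81 < 80 + 17 = 97, the triangle is acute, so the smallest enclosing circle is the circumcircle.
Circumcentre = (-2.5, -1), r² = 21.25.
r = √(21.25) ≈ 4.610.

4.610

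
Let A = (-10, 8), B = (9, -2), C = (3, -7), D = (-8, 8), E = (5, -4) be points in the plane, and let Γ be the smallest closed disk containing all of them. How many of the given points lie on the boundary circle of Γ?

By Welzl's lemma the MEC is supported by two points (diametrically opposite) or three points (on a circumcircle).
The farthest pair is A–B with squared distance 461. The circle on this segment as diameter has centre (-0.5, 3) and r² = 461/4 = 115.25.
Check C: distance² to centre = 112.25 ≤ 115.25, so it lies inside.
All remaining points lie in this disk, and no smaller disk contains both endpoints, so this is the minimum enclosing circle.
The points at distance exactly r from the centre are A, B — 2 points.

2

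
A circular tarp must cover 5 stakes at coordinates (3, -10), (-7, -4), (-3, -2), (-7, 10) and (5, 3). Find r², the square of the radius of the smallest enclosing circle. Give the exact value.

125

The farthest pair is (3, -10)–(-7, 10) with squared distance 500. The circle on this segment as diameter has centre (-2, 0) and r² = 500/4 = 125.
Check (-7, -4): distance² to centre = 41 ≤ 125, so it lies inside.
All remaining points lie in this disk, and no smaller disk contains both endpoints, so this is the minimum enclosing circle.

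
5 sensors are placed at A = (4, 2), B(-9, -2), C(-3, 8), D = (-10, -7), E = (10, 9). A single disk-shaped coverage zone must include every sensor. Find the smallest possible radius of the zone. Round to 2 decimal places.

12.81

The farthest pair is D–E with squared distance 656. The circle on this segment as diameter has centre (0, 1) and r² = 656/4 = 164.
Check A: distance² to centre = 17 ≤ 164, so it lies inside.
All remaining points lie in this disk, and no smaller disk contains both endpoints, so this is the minimum enclosing circle.
r = √164 ≈ 12.81.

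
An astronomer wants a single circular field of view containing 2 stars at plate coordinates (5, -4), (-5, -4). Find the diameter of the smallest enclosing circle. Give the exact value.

The smallest circle enclosing two points has them as diameter endpoints.
Centre = midpoint = (0, -4); r² = |(5, -4)−(-5, -4)|²/4 = 100/4 = 25.
Diameter = 2r = 2√25 = 10.

10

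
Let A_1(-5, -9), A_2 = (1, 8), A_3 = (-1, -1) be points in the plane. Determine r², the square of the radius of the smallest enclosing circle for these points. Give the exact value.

81.25

Side lengths²: A_1A_2² = 325, A_1A_3² = 80, A_2A_3² = 85.
Since A_1A_2² = 325 ≥ 85 + 80 = 165, the angle opposite A_1A_2 is not acute, so the smallest enclosing circle has A_1A_2 as diameter.
Centre = midpoint of A_1A_2 = (-2, -0.5), r² = 325/4 = 81.25.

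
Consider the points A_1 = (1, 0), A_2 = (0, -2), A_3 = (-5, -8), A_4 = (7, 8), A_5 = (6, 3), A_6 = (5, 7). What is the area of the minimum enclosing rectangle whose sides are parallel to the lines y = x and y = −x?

70

In coordinates u = x + y, v = x − y the rectangle is axis-aligned; the map (x,y)→(u,v) scales areas by 2.
u-values: 1, -2, -13, 15, 9, 12; range = 15 − (-13) = 28.
v-values: 1, 2, 3, -1, 3, -2; range = 3 − (-2) = 5.
Area = (28 × 5) / 2 = 70.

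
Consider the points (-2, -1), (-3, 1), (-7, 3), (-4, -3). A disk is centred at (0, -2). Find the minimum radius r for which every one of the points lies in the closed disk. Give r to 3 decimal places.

The required radius is the distance from (0, -2) to the farthest point.
Squared distances: 5, 18, 74, 17.
Maximum is 74, attained at (-7, 3).
r = √74 ≈ 8.602.

8.602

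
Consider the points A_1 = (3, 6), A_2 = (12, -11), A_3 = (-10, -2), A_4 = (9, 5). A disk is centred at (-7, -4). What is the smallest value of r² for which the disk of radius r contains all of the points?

410

The required radius is the distance from (-7, -4) to the farthest point.
Squared distances: 200, 410, 13, 337.
Maximum is 410, attained at A_2.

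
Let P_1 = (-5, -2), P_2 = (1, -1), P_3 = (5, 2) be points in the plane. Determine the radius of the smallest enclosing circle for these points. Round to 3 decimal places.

5.385

Side lengths²: P_1P_2² = 37, P_1P_3² = 116, P_2P_3² = 25.
Since P_1P_3² = 116 ≥ 37 + 25 = 62, the angle opposite P_1P_3 is not acute, so the smallest enclosing circle has P_1P_3 as diameter.
Centre = midpoint of P_1P_3 = (0, 0), r² = 116/4 = 29.
r = √29 ≈ 5.385.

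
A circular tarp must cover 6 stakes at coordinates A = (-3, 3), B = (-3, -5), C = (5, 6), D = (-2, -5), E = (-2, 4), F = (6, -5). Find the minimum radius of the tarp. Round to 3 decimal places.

6.829

The minimum enclosing circle of a finite set is fixed by two of the points (as a diameter) or three (as a circumcircle).
The minimum enclosing circle is determined by three boundary points: B, C, F.
Their circumcentre is (1.5, 3/22) with r² = 11285/242.
The farthest remaining point D is at distance² 9349/242 ≤ 11285/242.
r = √(11285/242) ≈ 6.829.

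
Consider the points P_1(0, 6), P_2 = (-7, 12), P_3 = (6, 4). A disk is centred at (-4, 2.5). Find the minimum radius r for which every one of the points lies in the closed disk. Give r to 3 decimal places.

The required radius is the distance from (-4, 2.5) to the farthest point.
Squared distances: 28.25, 99.25, 102.25.
Maximum is 102.25, attained at P_3.
r = √(102.25) ≈ 10.112.

10.112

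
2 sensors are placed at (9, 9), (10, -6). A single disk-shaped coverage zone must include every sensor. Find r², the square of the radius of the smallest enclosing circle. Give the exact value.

56.5

The smallest circle enclosing two points has them as diameter endpoints.
Centre = midpoint = (9.5, 1.5); r² = |(9, 9)−(10, -6)|²/4 = 226/4 = 56.5.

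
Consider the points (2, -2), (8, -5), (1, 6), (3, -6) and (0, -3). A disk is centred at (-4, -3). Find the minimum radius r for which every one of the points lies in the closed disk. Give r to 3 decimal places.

The required radius is the distance from (-4, -3) to the farthest point.
Squared distances: 37, 148, 106, 58, 16.
Maximum is 148, attained at (8, -5).
r = √148 ≈ 12.166.

12.166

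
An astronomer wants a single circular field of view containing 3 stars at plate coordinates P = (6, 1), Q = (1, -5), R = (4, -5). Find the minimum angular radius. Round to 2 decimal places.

Side lengths²: PQ² = 61, PR² = 40, QR² = 9.
Since PQ² = 61 ≥ 40 + 9 = 49, the angle opposite PQ is not acute, so the smallest enclosing circle has PQ as diameter.
Centre = midpoint of PQ = (3.5, -2), r² = 61/4 = 15.25.
r = √(15.25) ≈ 3.91.

3.91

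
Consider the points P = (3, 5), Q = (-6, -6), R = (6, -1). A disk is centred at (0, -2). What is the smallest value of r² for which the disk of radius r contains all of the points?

58

The required radius is the distance from (0, -2) to the farthest point.
Squared distances: 58, 52, 37.
Maximum is 58, attained at P.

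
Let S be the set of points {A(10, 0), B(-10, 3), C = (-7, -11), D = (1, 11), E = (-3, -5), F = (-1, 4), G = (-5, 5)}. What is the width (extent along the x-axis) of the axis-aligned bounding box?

max x = 10, min x = -10, so width = 20.

20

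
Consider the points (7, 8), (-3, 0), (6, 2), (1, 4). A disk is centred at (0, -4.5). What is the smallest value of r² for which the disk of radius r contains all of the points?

205.25

The required radius is the distance from (0, -4.5) to the farthest point.
Squared distances: 205.25, 29.25, 78.25, 73.25.
Maximum is 205.25, attained at (7, 8).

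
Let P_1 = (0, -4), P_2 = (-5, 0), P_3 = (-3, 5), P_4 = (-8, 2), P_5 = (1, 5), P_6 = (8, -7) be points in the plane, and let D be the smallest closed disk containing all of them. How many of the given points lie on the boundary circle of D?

2

A smallest enclosing disk is always determined by at most three of the input points on its boundary.
The farthest pair is P_4–P_6 with squared distance 337. The circle on this segment as diameter has centre (0, -2.5) and r² = 337/4 = 84.25.
Check P_1: distance² to centre = 2.25 ≤ 84.25, so it lies inside.
All remaining points lie in this disk, and no smaller disk contains both endpoints, so this is the minimum enclosing circle.
The points at distance exactly r from the centre are P_4, P_6 — 2 points.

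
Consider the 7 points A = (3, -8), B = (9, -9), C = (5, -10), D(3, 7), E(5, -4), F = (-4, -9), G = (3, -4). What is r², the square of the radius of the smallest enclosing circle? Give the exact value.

By Welzl's lemma the MEC is supported by two points (diametrically opposite) or three points (on a circumcircle).
The minimum enclosing circle is determined by three boundary points: B, D, F.
Their circumcentre is (2.5, -2.3125) with r² = 86.97265625.
The farthest remaining point C is at distance² 65.34765625 ≤ 86.97265625.

86.97265625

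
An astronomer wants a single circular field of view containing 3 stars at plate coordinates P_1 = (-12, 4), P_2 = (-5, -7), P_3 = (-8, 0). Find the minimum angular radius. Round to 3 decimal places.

6.519

Side lengths²: P_1P_2² = 170, P_1P_3² = 32, P_2P_3² = 58.
Since P_1P_2² = 170 ≥ 58 + 32 = 90, the angle opposite P_1P_2 is not acute, so the smallest enclosing circle has P_1P_2 as diameter.
Centre = midpoint of P_1P_2 = (-8.5, -1.5), r² = 170/4 = 42.5.
r = √(42.5) ≈ 6.519.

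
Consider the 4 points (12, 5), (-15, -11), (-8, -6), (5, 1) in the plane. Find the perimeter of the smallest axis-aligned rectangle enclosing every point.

86

Width = max x − min x = 12 − (-15) = 27.
Height = max y − min y = 5 − (-11) = 16.
Perimeter = 2(27 + 16) = 86.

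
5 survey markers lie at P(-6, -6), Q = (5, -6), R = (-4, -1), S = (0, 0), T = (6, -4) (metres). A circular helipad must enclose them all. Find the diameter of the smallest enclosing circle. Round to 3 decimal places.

The minimum enclosing circle of a finite set is fixed by two of the points (as a diameter) or three (as a circumcircle).
The farthest pair is P–T with squared distance 148. The circle on this segment as diameter has centre (0, -5) and r² = 148/4 = 37.
Check Q: distance² to centre = 26 ≤ 37, so it lies inside.
All remaining points lie in this disk, and no smaller disk contains both endpoints, so this is the minimum enclosing circle.
Diameter = 2r = 2√37 ≈ 12.166.

12.166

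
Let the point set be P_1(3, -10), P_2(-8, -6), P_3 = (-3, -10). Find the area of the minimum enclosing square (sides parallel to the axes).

121

The bounding box has width 11 and height 4.
An axis-aligned square enclosing the set must have side ≥ max(width, height).
So the minimum side is max(11, 4) = 11.
Area = 11² = 121.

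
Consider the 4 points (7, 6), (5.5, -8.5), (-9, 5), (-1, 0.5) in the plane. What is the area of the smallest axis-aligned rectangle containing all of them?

232

x ranges over [-9, 7], width 16.
y ranges over [-8.5, 6], height 14.5.
Area = 16 × 14.5 = 232.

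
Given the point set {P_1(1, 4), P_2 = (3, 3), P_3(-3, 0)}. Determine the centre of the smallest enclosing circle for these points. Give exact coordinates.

(0, 1.5)

Side lengths²: P_1P_2² = 5, P_1P_3² = 32, P_2P_3² = 45.
Since P_2P_3² = 45 ≥ 32 + 5 = 37, the angle opposite P_2P_3 is not acute, so the smallest enclosing circle has P_2P_3 as diameter.
Centre = midpoint of P_2P_3 = (0, 1.5), r² = 45/4 = 11.25.
Centre = (0, 1.5).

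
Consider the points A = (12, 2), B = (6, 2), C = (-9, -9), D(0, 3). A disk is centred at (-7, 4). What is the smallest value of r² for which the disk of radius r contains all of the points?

365

The required radius is the distance from (-7, 4) to the farthest point.
Squared distances: 365, 173, 173, 50.
Maximum is 365, attained at A.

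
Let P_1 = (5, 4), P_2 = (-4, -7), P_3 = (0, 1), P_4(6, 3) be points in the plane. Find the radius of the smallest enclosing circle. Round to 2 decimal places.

7.11

The minimum enclosing circle of a finite set is fixed by two of the points (as a diameter) or three (as a circumcircle).
The farthest pair is P_1–P_2 with squared distance 202. The circle on this segment as diameter has centre (0.5, -1.5) and r² = 202/4 = 50.5.
Check P_3: distance² to centre = 6.5 ≤ 50.5, so it lies inside.
All remaining points lie in this disk, and no smaller disk contains both endpoints, so this is the minimum enclosing circle.
r = √(50.5) ≈ 7.11.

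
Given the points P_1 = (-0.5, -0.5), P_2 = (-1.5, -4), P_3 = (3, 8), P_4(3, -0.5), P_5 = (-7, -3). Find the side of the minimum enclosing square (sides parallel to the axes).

The bounding box has width 10 and height 12.
An axis-aligned square enclosing the set must have side ≥ max(width, height).
So the minimum side is max(10, 12) = 12.

12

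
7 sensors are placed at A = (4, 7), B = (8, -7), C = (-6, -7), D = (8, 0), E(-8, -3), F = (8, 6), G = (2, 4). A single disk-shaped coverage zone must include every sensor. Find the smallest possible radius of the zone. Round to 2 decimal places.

The minimum enclosing circle of a finite set is fixed by two of the points (as a diameter) or three (as a circumcircle).
The farthest pair is C–F with squared distance 365. The circle on this segment as diameter has centre (1, -0.5) and r² = 365/4 = 91.25.
Check A: distance² to centre = 65.25 ≤ 91.25, so it lies inside.
All remaining points lie in this disk, and no smaller disk contains both endpoints, so this is the minimum enclosing circle.
r = √(91.25) ≈ 9.55.

9.55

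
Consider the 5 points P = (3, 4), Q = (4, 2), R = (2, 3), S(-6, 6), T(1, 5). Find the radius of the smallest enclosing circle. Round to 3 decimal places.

A smallest enclosing disk is always determined by at most three of the input points on its boundary.
The farthest pair is Q–S with squared distance 116. The circle on this segment as diameter has centre (-1, 4) and r² = 116/4 = 29.
Check P: distance² to centre = 16 ≤ 29, so it lies inside.
All remaining points lie in this disk, and no smaller disk contains both endpoints, so this is the minimum enclosing circle.
r = √29 ≈ 5.385.

5.385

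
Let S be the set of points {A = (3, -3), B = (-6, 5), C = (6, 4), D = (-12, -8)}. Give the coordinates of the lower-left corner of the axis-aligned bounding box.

(-12, -8)

x-range [-12, 6], y-range [-8, 5].
The lower-left corner is (-12, -8).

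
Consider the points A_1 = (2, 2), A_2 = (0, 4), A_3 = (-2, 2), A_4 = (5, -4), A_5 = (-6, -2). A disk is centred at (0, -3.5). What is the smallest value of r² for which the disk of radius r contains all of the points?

56.25

The required radius is the distance from (0, -3.5) to the farthest point.
Squared distances: 34.25, 56.25, 34.25, 25.25, 38.25.
Maximum is 56.25, attained at A_2.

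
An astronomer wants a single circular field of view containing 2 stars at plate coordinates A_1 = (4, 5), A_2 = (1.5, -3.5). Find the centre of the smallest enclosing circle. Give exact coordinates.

The smallest circle enclosing two points has them as diameter endpoints.
Centre = midpoint = (2.75, 0.75); r² = |A_1A_2|²/4 = 78.5/4 = 19.625.
Centre = (2.75, 0.75).

(2.75, 0.75)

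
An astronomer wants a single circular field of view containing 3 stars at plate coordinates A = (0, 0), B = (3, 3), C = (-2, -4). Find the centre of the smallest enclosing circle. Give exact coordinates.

(0.5, -0.5)

Side lengths²: AB² = 18, AC² = 20, BC² = 74.
Since BC² = 74 ≥ 20 + 18 = 38, the angle opposite BC is not acute, so the smallest enclosing circle has BC as diameter.
Centre = midpoint of BC = (0.5, -0.5), r² = 74/4 = 18.5.
Centre = (0.5, -0.5).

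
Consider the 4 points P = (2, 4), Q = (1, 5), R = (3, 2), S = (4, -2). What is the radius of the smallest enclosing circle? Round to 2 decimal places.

The farthest pair is Q–S with squared distance 58. The circle on this segment as diameter has centre (2.5, 1.5) and r² = 58/4 = 14.5.
Check P: distance² to centre = 6.5 ≤ 14.5, so it lies inside.
All remaining points lie in this disk, and no smaller disk contains both endpoints, so this is the minimum enclosing circle.
r = √(14.5) ≈ 3.81.

3.81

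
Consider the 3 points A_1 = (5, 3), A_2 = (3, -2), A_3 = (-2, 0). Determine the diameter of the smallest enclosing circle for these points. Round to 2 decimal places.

Side lengths²: A_1A_2² = 29, A_1A_3² = 58, A_2A_3² = 29.
Since A_1A_3² = 58 ≥ 29 + 29 = 58, the angle opposite A_1A_3 is not acute, so the smallest enclosing circle has A_1A_3 as diameter.
Centre = midpoint of A_1A_3 = (1.5, 1.5), r² = 58/4 = 14.5.
Diameter = 2r = 2√(14.5) ≈ 7.62.

7.62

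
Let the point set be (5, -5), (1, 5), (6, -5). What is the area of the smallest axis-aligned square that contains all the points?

The bounding box has width 5 and height 10.
An axis-aligned square enclosing the set must have side ≥ max(width, height).
So the minimum side is max(5, 10) = 10.
Area = 10² = 100.

100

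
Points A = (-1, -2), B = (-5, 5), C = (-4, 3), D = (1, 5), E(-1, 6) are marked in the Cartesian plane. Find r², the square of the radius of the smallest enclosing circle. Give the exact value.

The minimum enclosing circle of a finite set is fixed by two of the points (as a diameter) or three (as a circumcircle).
The minimum enclosing circle is determined by three boundary points: A, B, D.
Their circumcentre is (-2, 29/14) with r² = 3445/196.
The farthest remaining point E is at distance² 3221/196 ≤ 3445/196.

3445/196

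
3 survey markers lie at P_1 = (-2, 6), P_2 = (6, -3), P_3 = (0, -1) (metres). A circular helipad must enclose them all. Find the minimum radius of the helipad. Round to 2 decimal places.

Side lengths²: P_1P_2² = 145, P_1P_3² = 53, P_2P_3² = 40.
Since P_1P_2² = 145 ≥ 53 + 40 = 93, the angle opposite P_1P_2 is not acute, so the smallest enclosing circle has P_1P_2 as diameter.
Centre = midpoint of P_1P_2 = (2, 1.5), r² = 145/4 = 36.25.
r = √(36.25) ≈ 6.02.

6.02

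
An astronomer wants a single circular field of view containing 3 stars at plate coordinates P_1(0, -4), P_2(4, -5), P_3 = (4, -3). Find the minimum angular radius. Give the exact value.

Side lengths²: P_1P_2² = 17, P_1P_3² = 17, P_2P_3² = 4.
Since P_1P_3² = 17 < 17 + 4 = 21, the triangle is acute, so the smallest enclosing circle is the circumcircle.
Circumcentre = (2.125, -4), r² = 4.515625.
r = √(4.515625) = 2.125.

2.125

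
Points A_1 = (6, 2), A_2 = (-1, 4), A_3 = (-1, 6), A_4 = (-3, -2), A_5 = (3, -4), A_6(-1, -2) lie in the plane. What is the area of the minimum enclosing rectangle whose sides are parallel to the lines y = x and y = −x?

91

In coordinates u = x + y, v = x − y the rectangle is axis-aligned; the map (x,y)→(u,v) scales areas by 2.
u-values: 8, 3, 5, -5, -1, -3; range = 8 − (-5) = 13.
v-values: 4, -5, -7, -1, 7, 1; range = 7 − (-7) = 14.
Area = (13 × 14) / 2 = 91.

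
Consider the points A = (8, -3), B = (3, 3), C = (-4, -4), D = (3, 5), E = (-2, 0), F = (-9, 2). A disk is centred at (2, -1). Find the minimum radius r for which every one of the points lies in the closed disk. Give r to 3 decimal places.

11.402

The required radius is the distance from (2, -1) to the farthest point.
Squared distances: 40, 17, 45, 37, 17, 130.
Maximum is 130, attained at F.
r = √130 ≈ 11.402.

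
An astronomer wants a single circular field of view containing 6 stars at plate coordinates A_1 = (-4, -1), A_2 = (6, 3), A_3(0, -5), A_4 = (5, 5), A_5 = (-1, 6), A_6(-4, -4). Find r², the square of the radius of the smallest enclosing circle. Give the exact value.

40.5

The minimum enclosing circle of a finite set is fixed by two of the points (as a diameter) or three (as a circumcircle).
The farthest pair is A_4–A_6 with squared distance 162. The circle on this segment as diameter has centre (0.5, 0.5) and r² = 162/4 = 40.5.
Check A_1: distance² to centre = 22.5 ≤ 40.5, so it lies inside.
All remaining points lie in this disk, and no smaller disk contains both endpoints, so this is the minimum enclosing circle.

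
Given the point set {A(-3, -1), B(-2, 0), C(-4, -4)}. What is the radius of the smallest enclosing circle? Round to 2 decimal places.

Side lengths²: AB² = 2, AC² = 10, BC² = 20.
Since BC² = 20 ≥ 10 + 2 = 12, the angle opposite BC is not acute, so the smallest enclosing circle has BC as diameter.
Centre = midpoint of BC = (-3, -2), r² = 20/4 = 5.
r = √5 ≈ 2.24.

2.24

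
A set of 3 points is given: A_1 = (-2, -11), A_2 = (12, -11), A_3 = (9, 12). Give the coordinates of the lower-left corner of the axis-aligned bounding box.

x-range [-2, 12], y-range [-11, 12].
The lower-left corner is (-2, -11).

(-2, -11)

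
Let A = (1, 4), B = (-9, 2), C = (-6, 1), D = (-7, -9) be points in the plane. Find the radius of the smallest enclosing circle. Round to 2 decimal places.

7.63

The farthest pair is A–D with squared distance 233. The circle on this segment as diameter has centre (-3, -2.5) and r² = 233/4 = 58.25.
Check B: distance² to centre = 56.25 ≤ 58.25, so it lies inside.
All remaining points lie in this disk, and no smaller disk contains both endpoints, so this is the minimum enclosing circle.
r = √(58.25) ≈ 7.63.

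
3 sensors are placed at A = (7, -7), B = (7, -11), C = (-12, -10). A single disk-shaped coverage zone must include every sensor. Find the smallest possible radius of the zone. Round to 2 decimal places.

Side lengths²: AB² = 16, AC² = 370, BC² = 362.
Since AC² = 370 < 362 + 16 = 378, the triangle is acute, so the smallest enclosing circle is the circumcircle.
Circumcentre = (-46/19, -9), r² = 33485/361.
r = √(33485/361) ≈ 9.63.

9.63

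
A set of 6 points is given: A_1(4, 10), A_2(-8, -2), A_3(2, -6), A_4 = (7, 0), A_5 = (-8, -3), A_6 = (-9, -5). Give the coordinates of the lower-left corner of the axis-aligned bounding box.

x-range [-9, 7], y-range [-6, 10].
The lower-left corner is (-9, -6).

(-9, -6)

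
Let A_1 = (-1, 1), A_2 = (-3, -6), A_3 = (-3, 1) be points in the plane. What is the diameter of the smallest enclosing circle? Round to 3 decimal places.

7.280

Side lengths²: A_1A_2² = 53, A_1A_3² = 4, A_2A_3² = 49.
Since A_1A_2² = 53 ≥ 49 + 4 = 53, the angle opposite A_1A_2 is not acute, so the smallest enclosing circle has A_1A_2 as diameter.
Centre = midpoint of A_1A_2 = (-2, -2.5), r² = 53/4 = 13.25.
Diameter = 2r = 2√(13.25) ≈ 7.280.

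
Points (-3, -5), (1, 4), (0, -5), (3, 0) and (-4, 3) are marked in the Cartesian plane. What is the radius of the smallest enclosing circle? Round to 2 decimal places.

4.92

By Welzl's lemma the MEC is supported by two points (diametrically opposite) or three points (on a circumcircle).
The farthest pair is (-3, -5)–(1, 4) with squared distance 97. The circle on this segment as diameter has centre (-1, -0.5) and r² = 97/4 = 24.25.
Check (0, -5): distance² to centre = 21.25 ≤ 24.25, so it lies inside.
All remaining points lie in this disk, and no smaller disk contains both endpoints, so this is the minimum enclosing circle.
r = √(24.25) ≈ 4.92.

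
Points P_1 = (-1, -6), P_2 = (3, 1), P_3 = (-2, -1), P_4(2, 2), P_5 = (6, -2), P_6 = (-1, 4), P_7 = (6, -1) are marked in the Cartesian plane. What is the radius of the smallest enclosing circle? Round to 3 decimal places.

5.309

The minimum enclosing circle of a finite set is fixed by two of the points (as a diameter) or three (as a circumcircle).
The minimum enclosing circle is determined by three boundary points: P_1, P_5, P_6.
Their circumcentre is (11/14, -1) with r² = 5525/196.
The farthest remaining point P_7 is at distance² 5329/196 ≤ 5525/196.
r = √(5525/196) ≈ 5.309.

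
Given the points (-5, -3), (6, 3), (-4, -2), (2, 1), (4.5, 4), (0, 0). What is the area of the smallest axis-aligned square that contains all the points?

121

The bounding box has width 11 and height 7.
An axis-aligned square enclosing the set must have side ≥ max(width, height).
So the minimum side is max(11, 7) = 11.
Area = 11² = 121.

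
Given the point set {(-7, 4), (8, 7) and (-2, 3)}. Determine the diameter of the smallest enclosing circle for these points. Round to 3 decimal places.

Call the three points A, B, C in the order given.
Side lengths²: AB² = 234, AC² = 26, BC² = 116.
Since AB² = 234 ≥ 116 + 26 = 142, the angle opposite AB is not acute, so the smallest enclosing circle has AB as diameter.
Centre = midpoint of AB = (0.5, 5.5), r² = 234/4 = 58.5.
Diameter = 2r = 2√(58.5) ≈ 15.297.

15.297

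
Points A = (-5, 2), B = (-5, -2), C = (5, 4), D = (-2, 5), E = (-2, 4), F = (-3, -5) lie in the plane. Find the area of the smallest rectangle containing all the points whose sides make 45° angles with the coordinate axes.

76.5

In coordinates u = x + y, v = x − y the rectangle is axis-aligned; the map (x,y)→(u,v) scales areas by 2.
u-values: -3, -7, 9, 3, 2, -8; range = 9 − (-8) = 17.
v-values: -7, -3, 1, -7, -6, 2; range = 2 − (-7) = 9.
Area = (17 × 9) / 2 = 76.5.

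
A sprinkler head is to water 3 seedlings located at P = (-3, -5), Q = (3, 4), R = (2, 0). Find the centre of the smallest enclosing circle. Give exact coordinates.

(0, -0.5)

Side lengths²: PQ² = 117, PR² = 50, QR² = 17.
Since PQ² = 117 ≥ 50 + 17 = 67, the angle opposite PQ is not acute, so the smallest enclosing circle has PQ as diameter.
Centre = midpoint of PQ = (0, -0.5), r² = 117/4 = 29.25.
Centre = (0, -0.5).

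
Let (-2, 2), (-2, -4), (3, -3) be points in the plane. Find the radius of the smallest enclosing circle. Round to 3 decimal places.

Call the three points A, B, C in the order given.
Side lengths²: AB² = 36, AC² = 50, BC² = 26.
Since AC² = 50 < 36 + 26 = 62, the triangle is acute, so the smallest enclosing circle is the circumcircle.
Circumcentre = (0, -1), r² = 13.
r = √13 ≈ 3.606.

3.606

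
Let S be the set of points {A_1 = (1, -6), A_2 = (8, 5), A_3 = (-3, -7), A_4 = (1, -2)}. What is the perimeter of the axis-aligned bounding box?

Width = max x − min x = 8 − (-3) = 11.
Height = max y − min y = 5 − (-7) = 12.
Perimeter = 2(11 + 12) = 46.

46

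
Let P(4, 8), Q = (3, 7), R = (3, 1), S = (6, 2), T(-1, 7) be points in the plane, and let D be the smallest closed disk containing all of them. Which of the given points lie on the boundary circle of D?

S, T

The minimum enclosing circle of a finite set is fixed by two of the points (as a diameter) or three (as a circumcircle).
The farthest pair is S–T with squared distance 74. The circle on this segment as diameter has centre (2.5, 4.5) and r² = 74/4 = 18.5.
Check P: distance² to centre = 14.5 ≤ 18.5, so it lies inside.
All remaining points lie in this disk, and no smaller disk contains both endpoints, so this is the minimum enclosing circle.
The points at distance exactly r from the centre are S, T — 2 points.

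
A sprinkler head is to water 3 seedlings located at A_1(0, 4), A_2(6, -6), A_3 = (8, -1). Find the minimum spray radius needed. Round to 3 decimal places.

Side lengths²: A_1A_2² = 136, A_1A_3² = 89, A_2A_3² = 29.
Since A_1A_2² = 136 ≥ 89 + 29 = 118, the angle opposite A_1A_2 is not acute, so the smallest enclosing circle has A_1A_2 as diameter.
Centre = midpoint of A_1A_2 = (3, -1), r² = 136/4 = 34.
r = √34 ≈ 5.831.

5.831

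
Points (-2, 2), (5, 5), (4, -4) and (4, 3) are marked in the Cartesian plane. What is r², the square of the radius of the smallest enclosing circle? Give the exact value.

23.78

By Welzl's lemma the MEC is supported by two points (diametrically opposite) or three points (on a circumcircle).
The minimum enclosing circle is determined by three boundary points: (-2, 2), (5, 5), (4, -4).
Their circumcentre is (2.7, 0.7) with r² = 23.78.
The farthest remaining point (4, 3) is at distance² 6.98 ≤ 23.78.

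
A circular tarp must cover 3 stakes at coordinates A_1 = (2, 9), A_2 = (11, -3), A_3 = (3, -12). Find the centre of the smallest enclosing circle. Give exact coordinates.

Side lengths²: A_1A_2² = 225, A_1A_3² = 442, A_2A_3² = 145.
Since A_1A_3² = 442 ≥ 225 + 145 = 370, the angle opposite A_1A_3 is not acute, so the smallest enclosing circle has A_1A_3 as diameter.
Centre = midpoint of A_1A_3 = (2.5, -1.5), r² = 442/4 = 110.5.
Centre = (2.5, -1.5).

(2.5, -1.5)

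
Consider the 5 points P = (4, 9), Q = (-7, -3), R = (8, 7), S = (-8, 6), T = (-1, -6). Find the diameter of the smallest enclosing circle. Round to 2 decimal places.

By Welzl's lemma the MEC is supported by two points (diametrically opposite) or three points (on a circumcircle).
The minimum enclosing circle is determined by three boundary points: Q, R, S.
Their circumcentre is (15/58, 137/58) with r² = 136981/1682.
The farthest remaining point T is at distance² 120277/1682 ≤ 136981/1682.
Diameter = 2r = 2√(136981/1682) ≈ 18.05.

18.05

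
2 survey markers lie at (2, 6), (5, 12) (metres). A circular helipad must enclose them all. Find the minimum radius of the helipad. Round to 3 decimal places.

The smallest circle enclosing two points has them as diameter endpoints.
Centre = midpoint = (3.5, 9); r² = |(2, 6)−(5, 12)|²/4 = 45/4 = 11.25.
r = √(11.25) ≈ 3.354.

3.354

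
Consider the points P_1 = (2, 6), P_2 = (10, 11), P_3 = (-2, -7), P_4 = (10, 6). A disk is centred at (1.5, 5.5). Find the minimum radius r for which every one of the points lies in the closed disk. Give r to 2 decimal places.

12.98

The required radius is the distance from (1.5, 5.5) to the farthest point.
Squared distances: 0.5, 102.5, 168.5, 72.5.
Maximum is 168.5, attained at P_3.
r = √(168.5) ≈ 12.98.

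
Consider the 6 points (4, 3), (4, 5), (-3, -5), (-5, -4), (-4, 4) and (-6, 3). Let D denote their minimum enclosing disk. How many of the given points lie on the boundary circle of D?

2

A smallest enclosing disk is always determined by at most three of the input points on its boundary.
The farthest pair is (4, 5)–(-5, -4) with squared distance 162. The circle on this segment as diameter has centre (-0.5, 0.5) and r² = 162/4 = 40.5.
Check (4, 3): distance² to centre = 26.5 ≤ 40.5, so it lies inside.
All remaining points lie in this disk, and no smaller disk contains both endpoints, so this is the minimum enclosing circle.
The points at distance exactly r from the centre are (4, 5), (-5, -4) — 2 points.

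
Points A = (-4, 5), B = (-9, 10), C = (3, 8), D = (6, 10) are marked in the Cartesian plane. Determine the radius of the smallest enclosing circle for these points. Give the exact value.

7.5

The minimum enclosing circle of a finite set is fixed by two of the points (as a diameter) or three (as a circumcircle).
The farthest pair is B–D with squared distance 225. The circle on this segment as diameter has centre (-1.5, 10) and r² = 225/4 = 56.25.
Check A: distance² to centre = 31.25 ≤ 56.25, so it lies inside.
All remaining points lie in this disk, and no smaller disk contains both endpoints, so this is the minimum enclosing circle.
r = √(56.25) = 7.5.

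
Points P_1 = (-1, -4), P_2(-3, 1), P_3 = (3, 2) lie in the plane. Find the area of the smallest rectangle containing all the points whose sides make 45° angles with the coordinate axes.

35

In coordinates u = x + y, v = x − y the rectangle is axis-aligned; the map (x,y)→(u,v) scales areas by 2.
u-values: -5, -2, 5; range = 5 − (-5) = 10.
v-values: 3, -4, 1; range = 3 − (-4) = 7.
Area = (10 × 7) / 2 = 35.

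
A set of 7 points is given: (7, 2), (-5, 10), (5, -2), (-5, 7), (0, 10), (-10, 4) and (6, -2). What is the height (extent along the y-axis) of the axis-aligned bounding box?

12

max y = 10, min y = -2, so height = 12.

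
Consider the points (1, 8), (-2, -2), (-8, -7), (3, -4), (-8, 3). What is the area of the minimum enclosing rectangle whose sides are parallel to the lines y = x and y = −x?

216

In coordinates u = x + y, v = x − y the rectangle is axis-aligned; the map (x,y)→(u,v) scales areas by 2.
u-values: 9, -4, -15, -1, -5; range = 9 − (-15) = 24.
v-values: -7, 0, -1, 7, -11; range = 7 − (-11) = 18.
Area = (24 × 18) / 2 = 216.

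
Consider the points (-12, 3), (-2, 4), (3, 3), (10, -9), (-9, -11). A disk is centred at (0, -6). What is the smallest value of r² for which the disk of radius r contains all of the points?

225

The required radius is the distance from (0, -6) to the farthest point.
Squared distances: 225, 104, 90, 109, 106.
Maximum is 225, attained at (-12, 3).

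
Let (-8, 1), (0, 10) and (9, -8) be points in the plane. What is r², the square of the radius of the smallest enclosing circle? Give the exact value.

Call the three points A, B, C in the order given.
Side lengths²: AB² = 145, AC² = 370, BC² = 405.
Since BC² = 405 < 370 + 145 = 515, the triangle is acute, so the smallest enclosing circle is the circumcircle.
Circumcentre = (2.3, -0.1), r² = 107.3.

107.3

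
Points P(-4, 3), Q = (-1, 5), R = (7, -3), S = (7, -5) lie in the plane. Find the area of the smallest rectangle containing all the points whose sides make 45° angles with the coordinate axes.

47.5

In coordinates u = x + y, v = x − y the rectangle is axis-aligned; the map (x,y)→(u,v) scales areas by 2.
u-values: -1, 4, 4, 2; range = 4 − (-1) = 5.
v-values: -7, -6, 10, 12; range = 12 − (-7) = 19.
Area = (5 × 19) / 2 = 47.5.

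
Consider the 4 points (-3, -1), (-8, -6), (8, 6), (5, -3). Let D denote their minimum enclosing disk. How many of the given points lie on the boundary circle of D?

The minimum enclosing circle of a finite set is fixed by two of the points (as a diameter) or three (as a circumcircle).
The farthest pair is (-8, -6)–(8, 6) with squared distance 400. The circle on this segment as diameter has centre (0, 0) and r² = 400/4 = 100.
Check (-3, -1): distance² to centre = 10 ≤ 100, so it lies inside.
All remaining points lie in this disk, and no smaller disk contains both endpoints, so this is the minimum enclosing circle.
The points at distance exactly r from the centre are (-8, -6), (8, 6) — 2 points.

2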